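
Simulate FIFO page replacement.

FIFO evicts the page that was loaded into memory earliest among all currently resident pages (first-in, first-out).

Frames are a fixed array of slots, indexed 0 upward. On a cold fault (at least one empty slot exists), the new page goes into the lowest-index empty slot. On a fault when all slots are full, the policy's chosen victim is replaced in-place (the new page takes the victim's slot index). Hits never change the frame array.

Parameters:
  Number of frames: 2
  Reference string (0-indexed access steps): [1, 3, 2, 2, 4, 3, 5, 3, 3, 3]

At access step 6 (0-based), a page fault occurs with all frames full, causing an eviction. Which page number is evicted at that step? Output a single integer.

Answer: 4

Derivation:
Step 0: ref 1 -> FAULT, frames=[1,-]
Step 1: ref 3 -> FAULT, frames=[1,3]
Step 2: ref 2 -> FAULT, evict 1, frames=[2,3]
Step 3: ref 2 -> HIT, frames=[2,3]
Step 4: ref 4 -> FAULT, evict 3, frames=[2,4]
Step 5: ref 3 -> FAULT, evict 2, frames=[3,4]
Step 6: ref 5 -> FAULT, evict 4, frames=[3,5]
At step 6: evicted page 4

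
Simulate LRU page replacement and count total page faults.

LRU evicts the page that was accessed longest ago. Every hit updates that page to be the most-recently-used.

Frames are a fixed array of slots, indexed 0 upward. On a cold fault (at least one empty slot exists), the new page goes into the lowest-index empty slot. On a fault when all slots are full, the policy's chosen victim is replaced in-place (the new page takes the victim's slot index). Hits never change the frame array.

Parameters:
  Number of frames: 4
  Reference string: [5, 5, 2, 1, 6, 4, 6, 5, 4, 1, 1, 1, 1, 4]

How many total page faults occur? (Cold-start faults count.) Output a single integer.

Answer: 6

Derivation:
Step 0: ref 5 → FAULT, frames=[5,-,-,-]
Step 1: ref 5 → HIT, frames=[5,-,-,-]
Step 2: ref 2 → FAULT, frames=[5,2,-,-]
Step 3: ref 1 → FAULT, frames=[5,2,1,-]
Step 4: ref 6 → FAULT, frames=[5,2,1,6]
Step 5: ref 4 → FAULT (evict 5), frames=[4,2,1,6]
Step 6: ref 6 → HIT, frames=[4,2,1,6]
Step 7: ref 5 → FAULT (evict 2), frames=[4,5,1,6]
Step 8: ref 4 → HIT, frames=[4,5,1,6]
Step 9: ref 1 → HIT, frames=[4,5,1,6]
Step 10: ref 1 → HIT, frames=[4,5,1,6]
Step 11: ref 1 → HIT, frames=[4,5,1,6]
Step 12: ref 1 → HIT, frames=[4,5,1,6]
Step 13: ref 4 → HIT, frames=[4,5,1,6]
Total faults: 6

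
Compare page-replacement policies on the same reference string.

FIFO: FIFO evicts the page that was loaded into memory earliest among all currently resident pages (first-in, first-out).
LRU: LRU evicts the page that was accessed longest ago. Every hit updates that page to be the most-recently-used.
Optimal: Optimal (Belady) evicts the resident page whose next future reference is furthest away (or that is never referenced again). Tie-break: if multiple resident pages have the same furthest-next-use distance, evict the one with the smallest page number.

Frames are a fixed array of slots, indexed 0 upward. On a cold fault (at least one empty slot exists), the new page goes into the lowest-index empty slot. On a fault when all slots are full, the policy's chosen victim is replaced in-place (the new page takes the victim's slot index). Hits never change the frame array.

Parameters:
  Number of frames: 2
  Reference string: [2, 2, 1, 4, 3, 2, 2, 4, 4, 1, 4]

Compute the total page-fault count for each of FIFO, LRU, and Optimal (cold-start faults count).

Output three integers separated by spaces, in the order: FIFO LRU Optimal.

--- FIFO ---
  step 0: ref 2 -> FAULT, frames=[2,-] (faults so far: 1)
  step 1: ref 2 -> HIT, frames=[2,-] (faults so far: 1)
  step 2: ref 1 -> FAULT, frames=[2,1] (faults so far: 2)
  step 3: ref 4 -> FAULT, evict 2, frames=[4,1] (faults so far: 3)
  step 4: ref 3 -> FAULT, evict 1, frames=[4,3] (faults so far: 4)
  step 5: ref 2 -> FAULT, evict 4, frames=[2,3] (faults so far: 5)
  step 6: ref 2 -> HIT, frames=[2,3] (faults so far: 5)
  step 7: ref 4 -> FAULT, evict 3, frames=[2,4] (faults so far: 6)
  step 8: ref 4 -> HIT, frames=[2,4] (faults so far: 6)
  step 9: ref 1 -> FAULT, evict 2, frames=[1,4] (faults so far: 7)
  step 10: ref 4 -> HIT, frames=[1,4] (faults so far: 7)
  FIFO total faults: 7
--- LRU ---
  step 0: ref 2 -> FAULT, frames=[2,-] (faults so far: 1)
  step 1: ref 2 -> HIT, frames=[2,-] (faults so far: 1)
  step 2: ref 1 -> FAULT, frames=[2,1] (faults so far: 2)
  step 3: ref 4 -> FAULT, evict 2, frames=[4,1] (faults so far: 3)
  step 4: ref 3 -> FAULT, evict 1, frames=[4,3] (faults so far: 4)
  step 5: ref 2 -> FAULT, evict 4, frames=[2,3] (faults so far: 5)
  step 6: ref 2 -> HIT, frames=[2,3] (faults so far: 5)
  step 7: ref 4 -> FAULT, evict 3, frames=[2,4] (faults so far: 6)
  step 8: ref 4 -> HIT, frames=[2,4] (faults so far: 6)
  step 9: ref 1 -> FAULT, evict 2, frames=[1,4] (faults so far: 7)
  step 10: ref 4 -> HIT, frames=[1,4] (faults so far: 7)
  LRU total faults: 7
--- Optimal ---
  step 0: ref 2 -> FAULT, frames=[2,-] (faults so far: 1)
  step 1: ref 2 -> HIT, frames=[2,-] (faults so far: 1)
  step 2: ref 1 -> FAULT, frames=[2,1] (faults so far: 2)
  step 3: ref 4 -> FAULT, evict 1, frames=[2,4] (faults so far: 3)
  step 4: ref 3 -> FAULT, evict 4, frames=[2,3] (faults so far: 4)
  step 5: ref 2 -> HIT, frames=[2,3] (faults so far: 4)
  step 6: ref 2 -> HIT, frames=[2,3] (faults so far: 4)
  step 7: ref 4 -> FAULT, evict 2, frames=[4,3] (faults so far: 5)
  step 8: ref 4 -> HIT, frames=[4,3] (faults so far: 5)
  step 9: ref 1 -> FAULT, evict 3, frames=[4,1] (faults so far: 6)
  step 10: ref 4 -> HIT, frames=[4,1] (faults so far: 6)
  Optimal total faults: 6

Answer: 7 7 6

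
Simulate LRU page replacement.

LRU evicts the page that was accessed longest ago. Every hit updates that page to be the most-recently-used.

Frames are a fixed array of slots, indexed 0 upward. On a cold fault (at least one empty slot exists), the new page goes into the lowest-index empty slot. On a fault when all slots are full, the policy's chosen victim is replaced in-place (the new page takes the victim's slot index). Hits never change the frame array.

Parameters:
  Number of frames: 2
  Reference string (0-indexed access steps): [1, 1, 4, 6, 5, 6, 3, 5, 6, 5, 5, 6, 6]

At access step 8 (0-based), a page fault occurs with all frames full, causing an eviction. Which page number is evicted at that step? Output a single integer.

Step 0: ref 1 -> FAULT, frames=[1,-]
Step 1: ref 1 -> HIT, frames=[1,-]
Step 2: ref 4 -> FAULT, frames=[1,4]
Step 3: ref 6 -> FAULT, evict 1, frames=[6,4]
Step 4: ref 5 -> FAULT, evict 4, frames=[6,5]
Step 5: ref 6 -> HIT, frames=[6,5]
Step 6: ref 3 -> FAULT, evict 5, frames=[6,3]
Step 7: ref 5 -> FAULT, evict 6, frames=[5,3]
Step 8: ref 6 -> FAULT, evict 3, frames=[5,6]
At step 8: evicted page 3

Answer: 3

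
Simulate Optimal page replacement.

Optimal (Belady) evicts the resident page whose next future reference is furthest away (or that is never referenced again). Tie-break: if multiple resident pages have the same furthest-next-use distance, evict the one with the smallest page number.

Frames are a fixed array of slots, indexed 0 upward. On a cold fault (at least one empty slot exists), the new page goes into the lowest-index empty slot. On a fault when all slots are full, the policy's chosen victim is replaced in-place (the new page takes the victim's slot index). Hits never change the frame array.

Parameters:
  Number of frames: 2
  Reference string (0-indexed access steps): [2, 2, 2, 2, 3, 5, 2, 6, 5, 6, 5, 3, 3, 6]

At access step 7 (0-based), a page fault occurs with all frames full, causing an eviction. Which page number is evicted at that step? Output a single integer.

Step 0: ref 2 -> FAULT, frames=[2,-]
Step 1: ref 2 -> HIT, frames=[2,-]
Step 2: ref 2 -> HIT, frames=[2,-]
Step 3: ref 2 -> HIT, frames=[2,-]
Step 4: ref 3 -> FAULT, frames=[2,3]
Step 5: ref 5 -> FAULT, evict 3, frames=[2,5]
Step 6: ref 2 -> HIT, frames=[2,5]
Step 7: ref 6 -> FAULT, evict 2, frames=[6,5]
At step 7: evicted page 2

Answer: 2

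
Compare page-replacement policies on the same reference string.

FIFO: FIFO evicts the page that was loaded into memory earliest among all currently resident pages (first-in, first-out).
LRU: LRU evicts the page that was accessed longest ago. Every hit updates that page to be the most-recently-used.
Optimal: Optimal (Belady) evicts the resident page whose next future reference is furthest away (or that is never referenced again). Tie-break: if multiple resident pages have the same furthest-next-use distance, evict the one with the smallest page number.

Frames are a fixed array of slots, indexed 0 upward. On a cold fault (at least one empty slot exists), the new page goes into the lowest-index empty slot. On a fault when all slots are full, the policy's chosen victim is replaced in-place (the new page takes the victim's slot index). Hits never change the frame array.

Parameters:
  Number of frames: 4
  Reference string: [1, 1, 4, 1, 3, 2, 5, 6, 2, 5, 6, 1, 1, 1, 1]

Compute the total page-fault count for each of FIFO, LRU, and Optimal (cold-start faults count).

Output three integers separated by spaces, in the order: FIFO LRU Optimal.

Answer: 7 7 6

Derivation:
--- FIFO ---
  step 0: ref 1 -> FAULT, frames=[1,-,-,-] (faults so far: 1)
  step 1: ref 1 -> HIT, frames=[1,-,-,-] (faults so far: 1)
  step 2: ref 4 -> FAULT, frames=[1,4,-,-] (faults so far: 2)
  step 3: ref 1 -> HIT, frames=[1,4,-,-] (faults so far: 2)
  step 4: ref 3 -> FAULT, frames=[1,4,3,-] (faults so far: 3)
  step 5: ref 2 -> FAULT, frames=[1,4,3,2] (faults so far: 4)
  step 6: ref 5 -> FAULT, evict 1, frames=[5,4,3,2] (faults so far: 5)
  step 7: ref 6 -> FAULT, evict 4, frames=[5,6,3,2] (faults so far: 6)
  step 8: ref 2 -> HIT, frames=[5,6,3,2] (faults so far: 6)
  step 9: ref 5 -> HIT, frames=[5,6,3,2] (faults so far: 6)
  step 10: ref 6 -> HIT, frames=[5,6,3,2] (faults so far: 6)
  step 11: ref 1 -> FAULT, evict 3, frames=[5,6,1,2] (faults so far: 7)
  step 12: ref 1 -> HIT, frames=[5,6,1,2] (faults so far: 7)
  step 13: ref 1 -> HIT, frames=[5,6,1,2] (faults so far: 7)
  step 14: ref 1 -> HIT, frames=[5,6,1,2] (faults so far: 7)
  FIFO total faults: 7
--- LRU ---
  step 0: ref 1 -> FAULT, frames=[1,-,-,-] (faults so far: 1)
  step 1: ref 1 -> HIT, frames=[1,-,-,-] (faults so far: 1)
  step 2: ref 4 -> FAULT, frames=[1,4,-,-] (faults so far: 2)
  step 3: ref 1 -> HIT, frames=[1,4,-,-] (faults so far: 2)
  step 4: ref 3 -> FAULT, frames=[1,4,3,-] (faults so far: 3)
  step 5: ref 2 -> FAULT, frames=[1,4,3,2] (faults so far: 4)
  step 6: ref 5 -> FAULT, evict 4, frames=[1,5,3,2] (faults so far: 5)
  step 7: ref 6 -> FAULT, evict 1, frames=[6,5,3,2] (faults so far: 6)
  step 8: ref 2 -> HIT, frames=[6,5,3,2] (faults so far: 6)
  step 9: ref 5 -> HIT, frames=[6,5,3,2] (faults so far: 6)
  step 10: ref 6 -> HIT, frames=[6,5,3,2] (faults so far: 6)
  step 11: ref 1 -> FAULT, evict 3, frames=[6,5,1,2] (faults so far: 7)
  step 12: ref 1 -> HIT, frames=[6,5,1,2] (faults so far: 7)
  step 13: ref 1 -> HIT, frames=[6,5,1,2] (faults so far: 7)
  step 14: ref 1 -> HIT, frames=[6,5,1,2] (faults so far: 7)
  LRU total faults: 7
--- Optimal ---
  step 0: ref 1 -> FAULT, frames=[1,-,-,-] (faults so far: 1)
  step 1: ref 1 -> HIT, frames=[1,-,-,-] (faults so far: 1)
  step 2: ref 4 -> FAULT, frames=[1,4,-,-] (faults so far: 2)
  step 3: ref 1 -> HIT, frames=[1,4,-,-] (faults so far: 2)
  step 4: ref 3 -> FAULT, frames=[1,4,3,-] (faults so far: 3)
  step 5: ref 2 -> FAULT, frames=[1,4,3,2] (faults so far: 4)
  step 6: ref 5 -> FAULT, evict 3, frames=[1,4,5,2] (faults so far: 5)
  step 7: ref 6 -> FAULT, evict 4, frames=[1,6,5,2] (faults so far: 6)
  step 8: ref 2 -> HIT, frames=[1,6,5,2] (faults so far: 6)
  step 9: ref 5 -> HIT, frames=[1,6,5,2] (faults so far: 6)
  step 10: ref 6 -> HIT, frames=[1,6,5,2] (faults so far: 6)
  step 11: ref 1 -> HIT, frames=[1,6,5,2] (faults so far: 6)
  step 12: ref 1 -> HIT, frames=[1,6,5,2] (faults so far: 6)
  step 13: ref 1 -> HIT, frames=[1,6,5,2] (faults so far: 6)
  step 14: ref 1 -> HIT, frames=[1,6,5,2] (faults so far: 6)
  Optimal total faults: 6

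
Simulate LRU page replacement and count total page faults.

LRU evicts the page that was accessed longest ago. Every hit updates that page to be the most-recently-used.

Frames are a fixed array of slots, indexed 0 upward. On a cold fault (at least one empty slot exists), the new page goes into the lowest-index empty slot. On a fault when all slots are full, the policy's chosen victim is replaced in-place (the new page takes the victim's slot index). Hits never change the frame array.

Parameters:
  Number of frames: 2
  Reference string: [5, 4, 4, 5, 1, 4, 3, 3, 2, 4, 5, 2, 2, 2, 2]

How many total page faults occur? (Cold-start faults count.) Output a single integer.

Answer: 9

Derivation:
Step 0: ref 5 → FAULT, frames=[5,-]
Step 1: ref 4 → FAULT, frames=[5,4]
Step 2: ref 4 → HIT, frames=[5,4]
Step 3: ref 5 → HIT, frames=[5,4]
Step 4: ref 1 → FAULT (evict 4), frames=[5,1]
Step 5: ref 4 → FAULT (evict 5), frames=[4,1]
Step 6: ref 3 → FAULT (evict 1), frames=[4,3]
Step 7: ref 3 → HIT, frames=[4,3]
Step 8: ref 2 → FAULT (evict 4), frames=[2,3]
Step 9: ref 4 → FAULT (evict 3), frames=[2,4]
Step 10: ref 5 → FAULT (evict 2), frames=[5,4]
Step 11: ref 2 → FAULT (evict 4), frames=[5,2]
Step 12: ref 2 → HIT, frames=[5,2]
Step 13: ref 2 → HIT, frames=[5,2]
Step 14: ref 2 → HIT, frames=[5,2]
Total faults: 9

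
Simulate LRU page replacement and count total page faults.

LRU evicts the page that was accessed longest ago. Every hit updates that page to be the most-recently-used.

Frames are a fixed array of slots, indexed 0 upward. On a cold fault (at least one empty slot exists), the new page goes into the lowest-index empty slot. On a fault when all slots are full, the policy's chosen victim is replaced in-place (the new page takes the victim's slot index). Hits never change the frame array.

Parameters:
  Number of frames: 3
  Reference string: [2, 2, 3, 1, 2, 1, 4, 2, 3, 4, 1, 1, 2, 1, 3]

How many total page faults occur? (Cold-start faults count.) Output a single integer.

Answer: 8

Derivation:
Step 0: ref 2 → FAULT, frames=[2,-,-]
Step 1: ref 2 → HIT, frames=[2,-,-]
Step 2: ref 3 → FAULT, frames=[2,3,-]
Step 3: ref 1 → FAULT, frames=[2,3,1]
Step 4: ref 2 → HIT, frames=[2,3,1]
Step 5: ref 1 → HIT, frames=[2,3,1]
Step 6: ref 4 → FAULT (evict 3), frames=[2,4,1]
Step 7: ref 2 → HIT, frames=[2,4,1]
Step 8: ref 3 → FAULT (evict 1), frames=[2,4,3]
Step 9: ref 4 → HIT, frames=[2,4,3]
Step 10: ref 1 → FAULT (evict 2), frames=[1,4,3]
Step 11: ref 1 → HIT, frames=[1,4,3]
Step 12: ref 2 → FAULT (evict 3), frames=[1,4,2]
Step 13: ref 1 → HIT, frames=[1,4,2]
Step 14: ref 3 → FAULT (evict 4), frames=[1,3,2]
Total faults: 8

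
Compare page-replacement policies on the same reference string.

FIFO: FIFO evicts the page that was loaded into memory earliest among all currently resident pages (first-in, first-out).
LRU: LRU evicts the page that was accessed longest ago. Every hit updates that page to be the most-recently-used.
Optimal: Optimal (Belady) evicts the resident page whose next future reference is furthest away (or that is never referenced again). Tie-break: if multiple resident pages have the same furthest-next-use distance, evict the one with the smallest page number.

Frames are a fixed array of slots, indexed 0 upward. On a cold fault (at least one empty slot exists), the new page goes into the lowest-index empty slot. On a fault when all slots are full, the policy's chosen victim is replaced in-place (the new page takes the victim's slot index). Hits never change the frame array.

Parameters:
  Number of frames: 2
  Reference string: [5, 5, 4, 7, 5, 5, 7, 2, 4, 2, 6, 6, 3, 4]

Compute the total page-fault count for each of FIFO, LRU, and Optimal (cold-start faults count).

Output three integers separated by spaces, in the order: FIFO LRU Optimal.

Answer: 9 9 7

Derivation:
--- FIFO ---
  step 0: ref 5 -> FAULT, frames=[5,-] (faults so far: 1)
  step 1: ref 5 -> HIT, frames=[5,-] (faults so far: 1)
  step 2: ref 4 -> FAULT, frames=[5,4] (faults so far: 2)
  step 3: ref 7 -> FAULT, evict 5, frames=[7,4] (faults so far: 3)
  step 4: ref 5 -> FAULT, evict 4, frames=[7,5] (faults so far: 4)
  step 5: ref 5 -> HIT, frames=[7,5] (faults so far: 4)
  step 6: ref 7 -> HIT, frames=[7,5] (faults so far: 4)
  step 7: ref 2 -> FAULT, evict 7, frames=[2,5] (faults so far: 5)
  step 8: ref 4 -> FAULT, evict 5, frames=[2,4] (faults so far: 6)
  step 9: ref 2 -> HIT, frames=[2,4] (faults so far: 6)
  step 10: ref 6 -> FAULT, evict 2, frames=[6,4] (faults so far: 7)
  step 11: ref 6 -> HIT, frames=[6,4] (faults so far: 7)
  step 12: ref 3 -> FAULT, evict 4, frames=[6,3] (faults so far: 8)
  step 13: ref 4 -> FAULT, evict 6, frames=[4,3] (faults so far: 9)
  FIFO total faults: 9
--- LRU ---
  step 0: ref 5 -> FAULT, frames=[5,-] (faults so far: 1)
  step 1: ref 5 -> HIT, frames=[5,-] (faults so far: 1)
  step 2: ref 4 -> FAULT, frames=[5,4] (faults so far: 2)
  step 3: ref 7 -> FAULT, evict 5, frames=[7,4] (faults so far: 3)
  step 4: ref 5 -> FAULT, evict 4, frames=[7,5] (faults so far: 4)
  step 5: ref 5 -> HIT, frames=[7,5] (faults so far: 4)
  step 6: ref 7 -> HIT, frames=[7,5] (faults so far: 4)
  step 7: ref 2 -> FAULT, evict 5, frames=[7,2] (faults so far: 5)
  step 8: ref 4 -> FAULT, evict 7, frames=[4,2] (faults so far: 6)
  step 9: ref 2 -> HIT, frames=[4,2] (faults so far: 6)
  step 10: ref 6 -> FAULT, evict 4, frames=[6,2] (faults so far: 7)
  step 11: ref 6 -> HIT, frames=[6,2] (faults so far: 7)
  step 12: ref 3 -> FAULT, evict 2, frames=[6,3] (faults so far: 8)
  step 13: ref 4 -> FAULT, evict 6, frames=[4,3] (faults so far: 9)
  LRU total faults: 9
--- Optimal ---
  step 0: ref 5 -> FAULT, frames=[5,-] (faults so far: 1)
  step 1: ref 5 -> HIT, frames=[5,-] (faults so far: 1)
  step 2: ref 4 -> FAULT, frames=[5,4] (faults so far: 2)
  step 3: ref 7 -> FAULT, evict 4, frames=[5,7] (faults so far: 3)
  step 4: ref 5 -> HIT, frames=[5,7] (faults so far: 3)
  step 5: ref 5 -> HIT, frames=[5,7] (faults so far: 3)
  step 6: ref 7 -> HIT, frames=[5,7] (faults so far: 3)
  step 7: ref 2 -> FAULT, evict 5, frames=[2,7] (faults so far: 4)
  step 8: ref 4 -> FAULT, evict 7, frames=[2,4] (faults so far: 5)
  step 9: ref 2 -> HIT, frames=[2,4] (faults so far: 5)
  step 10: ref 6 -> FAULT, evict 2, frames=[6,4] (faults so far: 6)
  step 11: ref 6 -> HIT, frames=[6,4] (faults so far: 6)
  step 12: ref 3 -> FAULT, evict 6, frames=[3,4] (faults so far: 7)
  step 13: ref 4 -> HIT, frames=[3,4] (faults so far: 7)
  Optimal total faults: 7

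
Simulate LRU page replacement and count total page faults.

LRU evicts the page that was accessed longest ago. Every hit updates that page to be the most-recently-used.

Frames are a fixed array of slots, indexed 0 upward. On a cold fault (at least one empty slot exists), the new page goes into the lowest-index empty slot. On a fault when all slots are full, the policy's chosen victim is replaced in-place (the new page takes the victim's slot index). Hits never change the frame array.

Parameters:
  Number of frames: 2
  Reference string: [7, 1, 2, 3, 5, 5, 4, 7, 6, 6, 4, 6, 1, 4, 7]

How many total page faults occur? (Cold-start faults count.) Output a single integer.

Answer: 12

Derivation:
Step 0: ref 7 → FAULT, frames=[7,-]
Step 1: ref 1 → FAULT, frames=[7,1]
Step 2: ref 2 → FAULT (evict 7), frames=[2,1]
Step 3: ref 3 → FAULT (evict 1), frames=[2,3]
Step 4: ref 5 → FAULT (evict 2), frames=[5,3]
Step 5: ref 5 → HIT, frames=[5,3]
Step 6: ref 4 → FAULT (evict 3), frames=[5,4]
Step 7: ref 7 → FAULT (evict 5), frames=[7,4]
Step 8: ref 6 → FAULT (evict 4), frames=[7,6]
Step 9: ref 6 → HIT, frames=[7,6]
Step 10: ref 4 → FAULT (evict 7), frames=[4,6]
Step 11: ref 6 → HIT, frames=[4,6]
Step 12: ref 1 → FAULT (evict 4), frames=[1,6]
Step 13: ref 4 → FAULT (evict 6), frames=[1,4]
Step 14: ref 7 → FAULT (evict 1), frames=[7,4]
Total faults: 12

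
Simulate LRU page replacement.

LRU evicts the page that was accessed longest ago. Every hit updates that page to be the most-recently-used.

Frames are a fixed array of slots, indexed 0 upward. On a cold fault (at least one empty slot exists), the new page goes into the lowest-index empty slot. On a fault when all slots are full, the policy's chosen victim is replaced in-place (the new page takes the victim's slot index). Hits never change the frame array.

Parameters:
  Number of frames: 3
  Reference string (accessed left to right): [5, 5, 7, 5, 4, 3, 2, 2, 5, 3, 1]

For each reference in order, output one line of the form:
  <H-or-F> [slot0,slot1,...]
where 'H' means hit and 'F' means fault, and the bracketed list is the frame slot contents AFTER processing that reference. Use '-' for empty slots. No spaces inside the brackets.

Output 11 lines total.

F [5,-,-]
H [5,-,-]
F [5,7,-]
H [5,7,-]
F [5,7,4]
F [5,3,4]
F [2,3,4]
H [2,3,4]
F [2,3,5]
H [2,3,5]
F [1,3,5]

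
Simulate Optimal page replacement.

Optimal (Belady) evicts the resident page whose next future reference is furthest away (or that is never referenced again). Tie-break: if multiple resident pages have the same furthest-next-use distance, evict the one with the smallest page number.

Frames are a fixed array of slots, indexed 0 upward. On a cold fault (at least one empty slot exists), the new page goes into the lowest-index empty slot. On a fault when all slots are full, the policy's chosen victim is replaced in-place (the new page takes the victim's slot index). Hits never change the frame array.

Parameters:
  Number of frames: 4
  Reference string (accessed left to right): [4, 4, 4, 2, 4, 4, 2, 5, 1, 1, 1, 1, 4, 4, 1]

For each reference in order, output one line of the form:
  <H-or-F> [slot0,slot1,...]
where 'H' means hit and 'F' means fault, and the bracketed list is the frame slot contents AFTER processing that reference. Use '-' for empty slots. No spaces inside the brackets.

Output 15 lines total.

F [4,-,-,-]
H [4,-,-,-]
H [4,-,-,-]
F [4,2,-,-]
H [4,2,-,-]
H [4,2,-,-]
H [4,2,-,-]
F [4,2,5,-]
F [4,2,5,1]
H [4,2,5,1]
H [4,2,5,1]
H [4,2,5,1]
H [4,2,5,1]
H [4,2,5,1]
H [4,2,5,1]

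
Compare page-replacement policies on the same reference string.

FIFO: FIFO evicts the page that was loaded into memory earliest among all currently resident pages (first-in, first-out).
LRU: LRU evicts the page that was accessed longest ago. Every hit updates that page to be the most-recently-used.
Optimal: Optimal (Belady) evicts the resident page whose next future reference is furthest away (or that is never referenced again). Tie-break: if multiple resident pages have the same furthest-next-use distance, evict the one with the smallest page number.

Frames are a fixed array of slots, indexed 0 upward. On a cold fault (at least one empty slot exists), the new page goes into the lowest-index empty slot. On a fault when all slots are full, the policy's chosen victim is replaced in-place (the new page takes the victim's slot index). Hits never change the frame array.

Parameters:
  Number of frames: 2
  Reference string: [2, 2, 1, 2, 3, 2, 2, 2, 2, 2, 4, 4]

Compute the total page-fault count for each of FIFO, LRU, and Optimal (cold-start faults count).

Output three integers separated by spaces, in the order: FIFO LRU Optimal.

--- FIFO ---
  step 0: ref 2 -> FAULT, frames=[2,-] (faults so far: 1)
  step 1: ref 2 -> HIT, frames=[2,-] (faults so far: 1)
  step 2: ref 1 -> FAULT, frames=[2,1] (faults so far: 2)
  step 3: ref 2 -> HIT, frames=[2,1] (faults so far: 2)
  step 4: ref 3 -> FAULT, evict 2, frames=[3,1] (faults so far: 3)
  step 5: ref 2 -> FAULT, evict 1, frames=[3,2] (faults so far: 4)
  step 6: ref 2 -> HIT, frames=[3,2] (faults so far: 4)
  step 7: ref 2 -> HIT, frames=[3,2] (faults so far: 4)
  step 8: ref 2 -> HIT, frames=[3,2] (faults so far: 4)
  step 9: ref 2 -> HIT, frames=[3,2] (faults so far: 4)
  step 10: ref 4 -> FAULT, evict 3, frames=[4,2] (faults so far: 5)
  step 11: ref 4 -> HIT, frames=[4,2] (faults so far: 5)
  FIFO total faults: 5
--- LRU ---
  step 0: ref 2 -> FAULT, frames=[2,-] (faults so far: 1)
  step 1: ref 2 -> HIT, frames=[2,-] (faults so far: 1)
  step 2: ref 1 -> FAULT, frames=[2,1] (faults so far: 2)
  step 3: ref 2 -> HIT, frames=[2,1] (faults so far: 2)
  step 4: ref 3 -> FAULT, evict 1, frames=[2,3] (faults so far: 3)
  step 5: ref 2 -> HIT, frames=[2,3] (faults so far: 3)
  step 6: ref 2 -> HIT, frames=[2,3] (faults so far: 3)
  step 7: ref 2 -> HIT, frames=[2,3] (faults so far: 3)
  step 8: ref 2 -> HIT, frames=[2,3] (faults so far: 3)
  step 9: ref 2 -> HIT, frames=[2,3] (faults so far: 3)
  step 10: ref 4 -> FAULT, evict 3, frames=[2,4] (faults so far: 4)
  step 11: ref 4 -> HIT, frames=[2,4] (faults so far: 4)
  LRU total faults: 4
--- Optimal ---
  step 0: ref 2 -> FAULT, frames=[2,-] (faults so far: 1)
  step 1: ref 2 -> HIT, frames=[2,-] (faults so far: 1)
  step 2: ref 1 -> FAULT, frames=[2,1] (faults so far: 2)
  step 3: ref 2 -> HIT, frames=[2,1] (faults so far: 2)
  step 4: ref 3 -> FAULT, evict 1, frames=[2,3] (faults so far: 3)
  step 5: ref 2 -> HIT, frames=[2,3] (faults so far: 3)
  step 6: ref 2 -> HIT, frames=[2,3] (faults so far: 3)
  step 7: ref 2 -> HIT, frames=[2,3] (faults so far: 3)
  step 8: ref 2 -> HIT, frames=[2,3] (faults so far: 3)
  step 9: ref 2 -> HIT, frames=[2,3] (faults so far: 3)
  step 10: ref 4 -> FAULT, evict 2, frames=[4,3] (faults so far: 4)
  step 11: ref 4 -> HIT, frames=[4,3] (faults so far: 4)
  Optimal total faults: 4

Answer: 5 4 4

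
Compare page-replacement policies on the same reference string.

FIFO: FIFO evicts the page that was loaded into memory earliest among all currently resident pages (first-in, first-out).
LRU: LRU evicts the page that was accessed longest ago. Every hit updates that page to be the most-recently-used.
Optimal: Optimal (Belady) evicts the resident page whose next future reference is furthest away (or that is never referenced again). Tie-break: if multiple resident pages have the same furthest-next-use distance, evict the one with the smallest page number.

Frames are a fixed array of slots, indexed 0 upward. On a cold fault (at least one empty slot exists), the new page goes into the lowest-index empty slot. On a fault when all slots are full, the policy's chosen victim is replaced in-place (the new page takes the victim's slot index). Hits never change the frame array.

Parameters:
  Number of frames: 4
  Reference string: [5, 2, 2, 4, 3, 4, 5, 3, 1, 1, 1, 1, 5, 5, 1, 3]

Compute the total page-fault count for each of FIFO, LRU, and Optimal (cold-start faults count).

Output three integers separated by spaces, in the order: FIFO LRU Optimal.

Answer: 6 5 5

Derivation:
--- FIFO ---
  step 0: ref 5 -> FAULT, frames=[5,-,-,-] (faults so far: 1)
  step 1: ref 2 -> FAULT, frames=[5,2,-,-] (faults so far: 2)
  step 2: ref 2 -> HIT, frames=[5,2,-,-] (faults so far: 2)
  step 3: ref 4 -> FAULT, frames=[5,2,4,-] (faults so far: 3)
  step 4: ref 3 -> FAULT, frames=[5,2,4,3] (faults so far: 4)
  step 5: ref 4 -> HIT, frames=[5,2,4,3] (faults so far: 4)
  step 6: ref 5 -> HIT, frames=[5,2,4,3] (faults so far: 4)
  step 7: ref 3 -> HIT, frames=[5,2,4,3] (faults so far: 4)
  step 8: ref 1 -> FAULT, evict 5, frames=[1,2,4,3] (faults so far: 5)
  step 9: ref 1 -> HIT, frames=[1,2,4,3] (faults so far: 5)
  step 10: ref 1 -> HIT, frames=[1,2,4,3] (faults so far: 5)
  step 11: ref 1 -> HIT, frames=[1,2,4,3] (faults so far: 5)
  step 12: ref 5 -> FAULT, evict 2, frames=[1,5,4,3] (faults so far: 6)
  step 13: ref 5 -> HIT, frames=[1,5,4,3] (faults so far: 6)
  step 14: ref 1 -> HIT, frames=[1,5,4,3] (faults so far: 6)
  step 15: ref 3 -> HIT, frames=[1,5,4,3] (faults so far: 6)
  FIFO total faults: 6
--- LRU ---
  step 0: ref 5 -> FAULT, frames=[5,-,-,-] (faults so far: 1)
  step 1: ref 2 -> FAULT, frames=[5,2,-,-] (faults so far: 2)
  step 2: ref 2 -> HIT, frames=[5,2,-,-] (faults so far: 2)
  step 3: ref 4 -> FAULT, frames=[5,2,4,-] (faults so far: 3)
  step 4: ref 3 -> FAULT, frames=[5,2,4,3] (faults so far: 4)
  step 5: ref 4 -> HIT, frames=[5,2,4,3] (faults so far: 4)
  step 6: ref 5 -> HIT, frames=[5,2,4,3] (faults so far: 4)
  step 7: ref 3 -> HIT, frames=[5,2,4,3] (faults so far: 4)
  step 8: ref 1 -> FAULT, evict 2, frames=[5,1,4,3] (faults so far: 5)
  step 9: ref 1 -> HIT, frames=[5,1,4,3] (faults so far: 5)
  step 10: ref 1 -> HIT, frames=[5,1,4,3] (faults so far: 5)
  step 11: ref 1 -> HIT, frames=[5,1,4,3] (faults so far: 5)
  step 12: ref 5 -> HIT, frames=[5,1,4,3] (faults so far: 5)
  step 13: ref 5 -> HIT, frames=[5,1,4,3] (faults so far: 5)
  step 14: ref 1 -> HIT, frames=[5,1,4,3] (faults so far: 5)
  step 15: ref 3 -> HIT, frames=[5,1,4,3] (faults so far: 5)
  LRU total faults: 5
--- Optimal ---
  step 0: ref 5 -> FAULT, frames=[5,-,-,-] (faults so far: 1)
  step 1: ref 2 -> FAULT, frames=[5,2,-,-] (faults so far: 2)
  step 2: ref 2 -> HIT, frames=[5,2,-,-] (faults so far: 2)
  step 3: ref 4 -> FAULT, frames=[5,2,4,-] (faults so far: 3)
  step 4: ref 3 -> FAULT, frames=[5,2,4,3] (faults so far: 4)
  step 5: ref 4 -> HIT, frames=[5,2,4,3] (faults so far: 4)
  step 6: ref 5 -> HIT, frames=[5,2,4,3] (faults so far: 4)
  step 7: ref 3 -> HIT, frames=[5,2,4,3] (faults so far: 4)
  step 8: ref 1 -> FAULT, evict 2, frames=[5,1,4,3] (faults so far: 5)
  step 9: ref 1 -> HIT, frames=[5,1,4,3] (faults so far: 5)
  step 10: ref 1 -> HIT, frames=[5,1,4,3] (faults so far: 5)
  step 11: ref 1 -> HIT, frames=[5,1,4,3] (faults so far: 5)
  step 12: ref 5 -> HIT, frames=[5,1,4,3] (faults so far: 5)
  step 13: ref 5 -> HIT, frames=[5,1,4,3] (faults so far: 5)
  step 14: ref 1 -> HIT, frames=[5,1,4,3] (faults so far: 5)
  step 15: ref 3 -> HIT, frames=[5,1,4,3] (faults so far: 5)
  Optimal total faults: 5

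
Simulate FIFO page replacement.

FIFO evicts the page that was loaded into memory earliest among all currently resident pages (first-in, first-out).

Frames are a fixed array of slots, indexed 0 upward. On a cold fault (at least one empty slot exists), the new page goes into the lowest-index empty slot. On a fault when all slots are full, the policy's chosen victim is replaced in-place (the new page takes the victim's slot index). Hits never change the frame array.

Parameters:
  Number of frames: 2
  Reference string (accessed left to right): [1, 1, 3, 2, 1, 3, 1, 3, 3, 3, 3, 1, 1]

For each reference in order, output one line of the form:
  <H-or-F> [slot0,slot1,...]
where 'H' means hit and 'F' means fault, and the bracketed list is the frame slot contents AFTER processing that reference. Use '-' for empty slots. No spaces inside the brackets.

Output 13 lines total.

F [1,-]
H [1,-]
F [1,3]
F [2,3]
F [2,1]
F [3,1]
H [3,1]
H [3,1]
H [3,1]
H [3,1]
H [3,1]
H [3,1]
H [3,1]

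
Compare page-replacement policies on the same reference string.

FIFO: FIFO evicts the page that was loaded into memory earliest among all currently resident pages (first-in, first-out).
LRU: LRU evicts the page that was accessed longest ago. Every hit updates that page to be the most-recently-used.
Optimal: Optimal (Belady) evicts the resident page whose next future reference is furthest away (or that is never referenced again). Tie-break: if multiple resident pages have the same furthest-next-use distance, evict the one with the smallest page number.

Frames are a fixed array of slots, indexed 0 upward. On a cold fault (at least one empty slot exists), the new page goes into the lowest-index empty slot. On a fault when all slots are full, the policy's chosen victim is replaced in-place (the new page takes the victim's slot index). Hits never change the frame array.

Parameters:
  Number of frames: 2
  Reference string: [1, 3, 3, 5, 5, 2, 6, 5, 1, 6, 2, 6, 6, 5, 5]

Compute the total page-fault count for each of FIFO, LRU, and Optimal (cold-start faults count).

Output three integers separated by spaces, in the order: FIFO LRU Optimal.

--- FIFO ---
  step 0: ref 1 -> FAULT, frames=[1,-] (faults so far: 1)
  step 1: ref 3 -> FAULT, frames=[1,3] (faults so far: 2)
  step 2: ref 3 -> HIT, frames=[1,3] (faults so far: 2)
  step 3: ref 5 -> FAULT, evict 1, frames=[5,3] (faults so far: 3)
  step 4: ref 5 -> HIT, frames=[5,3] (faults so far: 3)
  step 5: ref 2 -> FAULT, evict 3, frames=[5,2] (faults so far: 4)
  step 6: ref 6 -> FAULT, evict 5, frames=[6,2] (faults so far: 5)
  step 7: ref 5 -> FAULT, evict 2, frames=[6,5] (faults so far: 6)
  step 8: ref 1 -> FAULT, evict 6, frames=[1,5] (faults so far: 7)
  step 9: ref 6 -> FAULT, evict 5, frames=[1,6] (faults so far: 8)
  step 10: ref 2 -> FAULT, evict 1, frames=[2,6] (faults so far: 9)
  step 11: ref 6 -> HIT, frames=[2,6] (faults so far: 9)
  step 12: ref 6 -> HIT, frames=[2,6] (faults so far: 9)
  step 13: ref 5 -> FAULT, evict 6, frames=[2,5] (faults so far: 10)
  step 14: ref 5 -> HIT, frames=[2,5] (faults so far: 10)
  FIFO total faults: 10
--- LRU ---
  step 0: ref 1 -> FAULT, frames=[1,-] (faults so far: 1)
  step 1: ref 3 -> FAULT, frames=[1,3] (faults so far: 2)
  step 2: ref 3 -> HIT, frames=[1,3] (faults so far: 2)
  step 3: ref 5 -> FAULT, evict 1, frames=[5,3] (faults so far: 3)
  step 4: ref 5 -> HIT, frames=[5,3] (faults so far: 3)
  step 5: ref 2 -> FAULT, evict 3, frames=[5,2] (faults so far: 4)
  step 6: ref 6 -> FAULT, evict 5, frames=[6,2] (faults so far: 5)
  step 7: ref 5 -> FAULT, evict 2, frames=[6,5] (faults so far: 6)
  step 8: ref 1 -> FAULT, evict 6, frames=[1,5] (faults so far: 7)
  step 9: ref 6 -> FAULT, evict 5, frames=[1,6] (faults so far: 8)
  step 10: ref 2 -> FAULT, evict 1, frames=[2,6] (faults so far: 9)
  step 11: ref 6 -> HIT, frames=[2,6] (faults so far: 9)
  step 12: ref 6 -> HIT, frames=[2,6] (faults so far: 9)
  step 13: ref 5 -> FAULT, evict 2, frames=[5,6] (faults so far: 10)
  step 14: ref 5 -> HIT, frames=[5,6] (faults so far: 10)
  LRU total faults: 10
--- Optimal ---
  step 0: ref 1 -> FAULT, frames=[1,-] (faults so far: 1)
  step 1: ref 3 -> FAULT, frames=[1,3] (faults so far: 2)
  step 2: ref 3 -> HIT, frames=[1,3] (faults so far: 2)
  step 3: ref 5 -> FAULT, evict 3, frames=[1,5] (faults so far: 3)
  step 4: ref 5 -> HIT, frames=[1,5] (faults so far: 3)
  step 5: ref 2 -> FAULT, evict 1, frames=[2,5] (faults so far: 4)
  step 6: ref 6 -> FAULT, evict 2, frames=[6,5] (faults so far: 5)
  step 7: ref 5 -> HIT, frames=[6,5] (faults so far: 5)
  step 8: ref 1 -> FAULT, evict 5, frames=[6,1] (faults so far: 6)
  step 9: ref 6 -> HIT, frames=[6,1] (faults so far: 6)
  step 10: ref 2 -> FAULT, evict 1, frames=[6,2] (faults so far: 7)
  step 11: ref 6 -> HIT, frames=[6,2] (faults so far: 7)
  step 12: ref 6 -> HIT, frames=[6,2] (faults so far: 7)
  step 13: ref 5 -> FAULT, evict 2, frames=[6,5] (faults so far: 8)
  step 14: ref 5 -> HIT, frames=[6,5] (faults so far: 8)
  Optimal total faults: 8

Answer: 10 10 8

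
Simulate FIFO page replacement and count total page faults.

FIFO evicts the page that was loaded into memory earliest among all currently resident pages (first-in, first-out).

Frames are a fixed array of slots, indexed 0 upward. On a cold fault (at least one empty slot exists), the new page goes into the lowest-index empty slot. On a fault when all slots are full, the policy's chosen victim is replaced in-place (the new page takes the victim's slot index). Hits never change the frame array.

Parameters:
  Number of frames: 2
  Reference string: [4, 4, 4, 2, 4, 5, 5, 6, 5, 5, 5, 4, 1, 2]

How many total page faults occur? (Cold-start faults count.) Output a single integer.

Answer: 7

Derivation:
Step 0: ref 4 → FAULT, frames=[4,-]
Step 1: ref 4 → HIT, frames=[4,-]
Step 2: ref 4 → HIT, frames=[4,-]
Step 3: ref 2 → FAULT, frames=[4,2]
Step 4: ref 4 → HIT, frames=[4,2]
Step 5: ref 5 → FAULT (evict 4), frames=[5,2]
Step 6: ref 5 → HIT, frames=[5,2]
Step 7: ref 6 → FAULT (evict 2), frames=[5,6]
Step 8: ref 5 → HIT, frames=[5,6]
Step 9: ref 5 → HIT, frames=[5,6]
Step 10: ref 5 → HIT, frames=[5,6]
Step 11: ref 4 → FAULT (evict 5), frames=[4,6]
Step 12: ref 1 → FAULT (evict 6), frames=[4,1]
Step 13: ref 2 → FAULT (evict 4), frames=[2,1]
Total faults: 7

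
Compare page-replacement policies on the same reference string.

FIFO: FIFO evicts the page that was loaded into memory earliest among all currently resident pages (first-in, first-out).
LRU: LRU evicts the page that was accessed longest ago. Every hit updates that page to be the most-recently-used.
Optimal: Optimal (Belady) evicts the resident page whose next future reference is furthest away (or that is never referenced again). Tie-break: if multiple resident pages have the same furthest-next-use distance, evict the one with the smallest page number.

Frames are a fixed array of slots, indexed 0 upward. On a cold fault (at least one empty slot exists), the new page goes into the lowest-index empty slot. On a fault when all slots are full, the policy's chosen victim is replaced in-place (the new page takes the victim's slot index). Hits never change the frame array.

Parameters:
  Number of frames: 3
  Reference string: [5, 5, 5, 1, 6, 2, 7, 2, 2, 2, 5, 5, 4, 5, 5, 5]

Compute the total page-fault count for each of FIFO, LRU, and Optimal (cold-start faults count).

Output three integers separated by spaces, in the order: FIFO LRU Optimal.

--- FIFO ---
  step 0: ref 5 -> FAULT, frames=[5,-,-] (faults so far: 1)
  step 1: ref 5 -> HIT, frames=[5,-,-] (faults so far: 1)
  step 2: ref 5 -> HIT, frames=[5,-,-] (faults so far: 1)
  step 3: ref 1 -> FAULT, frames=[5,1,-] (faults so far: 2)
  step 4: ref 6 -> FAULT, frames=[5,1,6] (faults so far: 3)
  step 5: ref 2 -> FAULT, evict 5, frames=[2,1,6] (faults so far: 4)
  step 6: ref 7 -> FAULT, evict 1, frames=[2,7,6] (faults so far: 5)
  step 7: ref 2 -> HIT, frames=[2,7,6] (faults so far: 5)
  step 8: ref 2 -> HIT, frames=[2,7,6] (faults so far: 5)
  step 9: ref 2 -> HIT, frames=[2,7,6] (faults so far: 5)
  step 10: ref 5 -> FAULT, evict 6, frames=[2,7,5] (faults so far: 6)
  step 11: ref 5 -> HIT, frames=[2,7,5] (faults so far: 6)
  step 12: ref 4 -> FAULT, evict 2, frames=[4,7,5] (faults so far: 7)
  step 13: ref 5 -> HIT, frames=[4,7,5] (faults so far: 7)
  step 14: ref 5 -> HIT, frames=[4,7,5] (faults so far: 7)
  step 15: ref 5 -> HIT, frames=[4,7,5] (faults so far: 7)
  FIFO total faults: 7
--- LRU ---
  step 0: ref 5 -> FAULT, frames=[5,-,-] (faults so far: 1)
  step 1: ref 5 -> HIT, frames=[5,-,-] (faults so far: 1)
  step 2: ref 5 -> HIT, frames=[5,-,-] (faults so far: 1)
  step 3: ref 1 -> FAULT, frames=[5,1,-] (faults so far: 2)
  step 4: ref 6 -> FAULT, frames=[5,1,6] (faults so far: 3)
  step 5: ref 2 -> FAULT, evict 5, frames=[2,1,6] (faults so far: 4)
  step 6: ref 7 -> FAULT, evict 1, frames=[2,7,6] (faults so far: 5)
  step 7: ref 2 -> HIT, frames=[2,7,6] (faults so far: 5)
  step 8: ref 2 -> HIT, frames=[2,7,6] (faults so far: 5)
  step 9: ref 2 -> HIT, frames=[2,7,6] (faults so far: 5)
  step 10: ref 5 -> FAULT, evict 6, frames=[2,7,5] (faults so far: 6)
  step 11: ref 5 -> HIT, frames=[2,7,5] (faults so far: 6)
  step 12: ref 4 -> FAULT, evict 7, frames=[2,4,5] (faults so far: 7)
  step 13: ref 5 -> HIT, frames=[2,4,5] (faults so far: 7)
  step 14: ref 5 -> HIT, frames=[2,4,5] (faults so far: 7)
  step 15: ref 5 -> HIT, frames=[2,4,5] (faults so far: 7)
  LRU total faults: 7
--- Optimal ---
  step 0: ref 5 -> FAULT, frames=[5,-,-] (faults so far: 1)
  step 1: ref 5 -> HIT, frames=[5,-,-] (faults so far: 1)
  step 2: ref 5 -> HIT, frames=[5,-,-] (faults so far: 1)
  step 3: ref 1 -> FAULT, frames=[5,1,-] (faults so far: 2)
  step 4: ref 6 -> FAULT, frames=[5,1,6] (faults so far: 3)
  step 5: ref 2 -> FAULT, evict 1, frames=[5,2,6] (faults so far: 4)
  step 6: ref 7 -> FAULT, evict 6, frames=[5,2,7] (faults so far: 5)
  step 7: ref 2 -> HIT, frames=[5,2,7] (faults so far: 5)
  step 8: ref 2 -> HIT, frames=[5,2,7] (faults so far: 5)
  step 9: ref 2 -> HIT, frames=[5,2,7] (faults so far: 5)
  step 10: ref 5 -> HIT, frames=[5,2,7] (faults so far: 5)
  step 11: ref 5 -> HIT, frames=[5,2,7] (faults so far: 5)
  step 12: ref 4 -> FAULT, evict 2, frames=[5,4,7] (faults so far: 6)
  step 13: ref 5 -> HIT, frames=[5,4,7] (faults so far: 6)
  step 14: ref 5 -> HIT, frames=[5,4,7] (faults so far: 6)
  step 15: ref 5 -> HIT, frames=[5,4,7] (faults so far: 6)
  Optimal total faults: 6

Answer: 7 7 6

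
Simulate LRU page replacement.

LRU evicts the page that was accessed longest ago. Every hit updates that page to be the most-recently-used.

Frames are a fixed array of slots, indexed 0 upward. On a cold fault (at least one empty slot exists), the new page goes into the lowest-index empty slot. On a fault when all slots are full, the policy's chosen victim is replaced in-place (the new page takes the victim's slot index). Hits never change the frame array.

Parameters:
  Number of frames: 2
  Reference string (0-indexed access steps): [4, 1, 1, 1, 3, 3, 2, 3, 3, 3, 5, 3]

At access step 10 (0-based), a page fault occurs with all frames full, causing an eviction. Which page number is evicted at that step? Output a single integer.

Step 0: ref 4 -> FAULT, frames=[4,-]
Step 1: ref 1 -> FAULT, frames=[4,1]
Step 2: ref 1 -> HIT, frames=[4,1]
Step 3: ref 1 -> HIT, frames=[4,1]
Step 4: ref 3 -> FAULT, evict 4, frames=[3,1]
Step 5: ref 3 -> HIT, frames=[3,1]
Step 6: ref 2 -> FAULT, evict 1, frames=[3,2]
Step 7: ref 3 -> HIT, frames=[3,2]
Step 8: ref 3 -> HIT, frames=[3,2]
Step 9: ref 3 -> HIT, frames=[3,2]
Step 10: ref 5 -> FAULT, evict 2, frames=[3,5]
At step 10: evicted page 2

Answer: 2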